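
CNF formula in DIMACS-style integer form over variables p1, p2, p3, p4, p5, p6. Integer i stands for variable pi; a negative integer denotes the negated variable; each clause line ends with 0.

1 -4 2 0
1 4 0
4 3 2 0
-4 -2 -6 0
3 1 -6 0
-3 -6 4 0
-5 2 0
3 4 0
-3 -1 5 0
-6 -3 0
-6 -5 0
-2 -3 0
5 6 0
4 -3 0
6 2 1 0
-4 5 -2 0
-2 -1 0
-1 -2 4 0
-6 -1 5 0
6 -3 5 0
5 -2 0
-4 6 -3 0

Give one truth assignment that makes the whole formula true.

p1 = False  p2 = True  p3 = False  p4 = True  p5 = True  p6 = False

Check each clause:
  1. (~p4 \/ p2 \/ p1) — p2 is true.
  2. (p4 \/ p1) — p4 is true.
  3. (p4 \/ p2 \/ p3) — p2 is true.
  4. (~p4 \/ ~p6 \/ ~p2) — ~p6 is true.
  5. (p1 \/ p3 \/ ~p6) — ~p6 is true.
  6. (~p6 \/ p4 \/ ~p3) — ~p6 is true.
  7. (~p5 \/ p2) — p2 is true.
  8. (p4 \/ p3) — p4 is true.
  9. (~p3 \/ ~p1 \/ p5) — p5 is true.
  10. (~p3 \/ ~p6) — ~p6 is true.
  11. (~p5 \/ ~p6) — ~p6 is true.
  12. (~p2 \/ ~p3) — ~p3 is true.
  13. (p6 \/ p5) — p5 is true.
  14. (~p3 \/ p4) — p4 is true.
  15. (p1 \/ p2 \/ p6) — p2 is true.
  16. (~p4 \/ p5 \/ ~p2) — p5 is true.
  17. (~p1 \/ ~p2) — ~p1 is true.
  18. (~p2 \/ ~p1 \/ p4) — p4 is true.
  19. (p5 \/ ~p6 \/ ~p1) — ~p6 is true.
  20. (p5 \/ ~p3 \/ p6) — p5 is true.
  21. (~p2 \/ p5) — p5 is true.
  22. (~p3 \/ p6 \/ ~p4) — ~p3 is true.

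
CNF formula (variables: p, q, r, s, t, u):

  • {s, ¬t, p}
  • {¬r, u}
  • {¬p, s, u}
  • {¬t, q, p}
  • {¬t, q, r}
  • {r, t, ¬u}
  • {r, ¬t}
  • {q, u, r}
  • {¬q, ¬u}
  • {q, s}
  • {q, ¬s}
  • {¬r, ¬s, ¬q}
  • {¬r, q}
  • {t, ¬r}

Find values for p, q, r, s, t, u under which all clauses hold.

Set p = False and propagate.
The remaining clauses are satisfied by q = True, r = False, s = True, t = False, u = False.

p=False, q=True, r=False, s=True, t=False, u=False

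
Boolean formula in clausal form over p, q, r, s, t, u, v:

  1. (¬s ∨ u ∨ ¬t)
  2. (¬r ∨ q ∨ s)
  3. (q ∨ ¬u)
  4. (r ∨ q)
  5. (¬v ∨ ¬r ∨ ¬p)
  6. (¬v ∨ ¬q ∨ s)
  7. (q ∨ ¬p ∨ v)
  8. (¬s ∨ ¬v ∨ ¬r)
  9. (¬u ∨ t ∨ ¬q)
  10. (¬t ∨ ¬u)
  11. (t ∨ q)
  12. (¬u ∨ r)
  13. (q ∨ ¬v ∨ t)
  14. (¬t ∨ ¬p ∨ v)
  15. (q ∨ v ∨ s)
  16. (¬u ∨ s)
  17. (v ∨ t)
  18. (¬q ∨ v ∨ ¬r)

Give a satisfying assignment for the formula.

Pure literal: p appears only negated; assign p = False.
Try q = True.
Try r = False.
  then u is forced to False.
Set s = True and propagate.
  then t is forced to False.
  then v is forced to True.
Check each clause:
  1. (¬s ∨ u ∨ ¬t) — ¬t is true.
  2. (¬r ∨ s ∨ q) — q is true.
  3. (¬u ∨ q) — q is true.
  4. (q ∨ r) — q is true.
  5. (¬p ∨ ¬v ∨ ¬r) — ¬r is true.
  6. (s ∨ ¬q ∨ ¬v) — s is true.
  7. (v ∨ ¬p ∨ q) — q is true.
  8. (¬v ∨ ¬s ∨ ¬r) — ¬r is true.
  9. (¬q ∨ ¬u ∨ t) — ¬u is true.
  10. (¬t ∨ ¬u) — ¬u is true.
  11. (t ∨ q) — q is true.
  12. (¬u ∨ r) — ¬u is true.
  13. (t ∨ ¬v ∨ q) — q is true.
  14. (¬p ∨ v ∨ ¬t) — ¬t is true.
  15. (q ∨ s ∨ v) — q is true.
  16. (s ∨ ¬u) — ¬u is true.
  17. (t ∨ v) — v is true.
  18. (¬r ∨ ¬q ∨ v) — ¬r is true.

p=0, q=1, r=0, s=1, t=0, u=0, v=1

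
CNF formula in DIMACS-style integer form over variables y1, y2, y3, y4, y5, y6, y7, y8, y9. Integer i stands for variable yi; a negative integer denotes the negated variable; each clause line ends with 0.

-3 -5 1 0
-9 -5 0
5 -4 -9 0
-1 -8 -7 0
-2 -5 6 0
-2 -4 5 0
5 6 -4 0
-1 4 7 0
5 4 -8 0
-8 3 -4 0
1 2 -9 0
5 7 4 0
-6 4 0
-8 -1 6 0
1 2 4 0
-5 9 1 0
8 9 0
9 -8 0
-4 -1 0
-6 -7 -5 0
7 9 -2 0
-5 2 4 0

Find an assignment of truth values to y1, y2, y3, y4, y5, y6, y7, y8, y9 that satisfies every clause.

y1=False, y2=True, y3=False, y4=False, y5=False, y6=False, y7=True, y8=False, y9=True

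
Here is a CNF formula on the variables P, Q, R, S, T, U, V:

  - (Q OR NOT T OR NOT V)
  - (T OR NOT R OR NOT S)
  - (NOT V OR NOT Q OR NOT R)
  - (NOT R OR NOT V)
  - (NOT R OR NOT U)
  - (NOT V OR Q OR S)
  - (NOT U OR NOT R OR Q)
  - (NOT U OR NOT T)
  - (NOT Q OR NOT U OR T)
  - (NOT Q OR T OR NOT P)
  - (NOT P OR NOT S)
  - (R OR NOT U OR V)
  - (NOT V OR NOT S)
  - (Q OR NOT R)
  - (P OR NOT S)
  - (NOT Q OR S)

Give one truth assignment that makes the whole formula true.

P=T, Q=F, R=F, S=F, T=T, U=F, V=F

U occurs only negated in the remaining clauses — set U = False.
Branch on P: take P = True.
  then S is forced to False.
  then Q is forced to False.
  then V is forced to False.
  then R is forced to False.
T is now unconstrained; take T = True.
Every clause has at least one true literal under this assignment.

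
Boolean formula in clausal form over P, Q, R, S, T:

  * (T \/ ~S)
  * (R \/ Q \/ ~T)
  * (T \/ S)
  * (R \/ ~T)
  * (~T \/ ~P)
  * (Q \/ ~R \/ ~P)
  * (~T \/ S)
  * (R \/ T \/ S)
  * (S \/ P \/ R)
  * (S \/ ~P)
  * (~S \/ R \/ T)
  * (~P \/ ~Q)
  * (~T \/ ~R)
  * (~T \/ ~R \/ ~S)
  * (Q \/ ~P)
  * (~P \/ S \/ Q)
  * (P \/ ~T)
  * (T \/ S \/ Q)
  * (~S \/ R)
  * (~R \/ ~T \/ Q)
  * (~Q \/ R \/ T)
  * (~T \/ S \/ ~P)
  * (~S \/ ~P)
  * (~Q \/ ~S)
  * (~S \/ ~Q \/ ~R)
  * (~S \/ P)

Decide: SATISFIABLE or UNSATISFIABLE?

UNSATISFIABLE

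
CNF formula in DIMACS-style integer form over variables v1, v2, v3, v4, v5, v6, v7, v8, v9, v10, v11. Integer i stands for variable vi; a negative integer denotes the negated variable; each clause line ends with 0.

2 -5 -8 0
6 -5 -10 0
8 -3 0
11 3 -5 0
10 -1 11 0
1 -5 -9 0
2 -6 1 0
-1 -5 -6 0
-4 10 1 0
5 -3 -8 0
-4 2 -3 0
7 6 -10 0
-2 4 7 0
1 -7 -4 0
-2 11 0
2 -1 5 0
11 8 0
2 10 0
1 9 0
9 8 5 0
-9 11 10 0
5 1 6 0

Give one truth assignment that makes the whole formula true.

v1=0  v2=1  v3=0  v4=1  v5=0  v6=1  v7=0  v8=1  v9=1  v10=1  v11=1

v11 occurs only positively in the remaining clauses — set v11 = True.
Branch on v1: take v1 = False.
  then v9 is forced to True.
  then v5 is forced to False.
  then v6 is forced to True.
  then v2 is forced to True.
Try v3 = False.
Try v4 = True.
  then v10 is forced to True.
  then v7 is forced to False.
v8 is now unconstrained; take v8 = True.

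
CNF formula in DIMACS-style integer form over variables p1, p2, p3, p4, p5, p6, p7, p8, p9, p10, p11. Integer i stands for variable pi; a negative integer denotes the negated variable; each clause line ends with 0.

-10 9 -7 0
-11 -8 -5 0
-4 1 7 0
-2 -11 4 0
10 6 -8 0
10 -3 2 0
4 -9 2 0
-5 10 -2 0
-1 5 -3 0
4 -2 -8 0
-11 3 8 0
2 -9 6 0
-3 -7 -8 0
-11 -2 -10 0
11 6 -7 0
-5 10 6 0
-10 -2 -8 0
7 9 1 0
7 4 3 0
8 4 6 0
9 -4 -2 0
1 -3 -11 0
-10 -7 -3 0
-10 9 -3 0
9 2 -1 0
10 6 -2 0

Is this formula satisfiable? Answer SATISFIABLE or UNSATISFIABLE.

SATISFIABLE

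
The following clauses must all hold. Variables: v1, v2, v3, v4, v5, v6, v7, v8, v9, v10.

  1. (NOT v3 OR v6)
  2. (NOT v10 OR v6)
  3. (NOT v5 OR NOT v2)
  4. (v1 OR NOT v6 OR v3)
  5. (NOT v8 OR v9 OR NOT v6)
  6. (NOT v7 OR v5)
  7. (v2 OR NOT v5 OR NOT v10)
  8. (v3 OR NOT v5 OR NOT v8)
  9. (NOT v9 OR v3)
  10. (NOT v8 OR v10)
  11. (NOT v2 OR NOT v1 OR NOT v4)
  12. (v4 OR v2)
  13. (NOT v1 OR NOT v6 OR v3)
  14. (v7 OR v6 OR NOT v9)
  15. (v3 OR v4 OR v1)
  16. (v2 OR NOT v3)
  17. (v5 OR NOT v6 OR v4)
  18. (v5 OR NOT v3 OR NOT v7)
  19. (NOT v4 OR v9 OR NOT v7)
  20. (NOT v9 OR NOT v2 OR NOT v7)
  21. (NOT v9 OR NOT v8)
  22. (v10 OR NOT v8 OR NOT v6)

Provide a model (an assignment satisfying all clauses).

v1=False, v2=True, v3=True, v4=True, v5=False, v6=True, v7=False, v8=False, v9=True, v10=False

Pure literal: v8 appears only negated; assign v8 = False.
Branch on v1: take v1 = False.
Branch on v2: take v2 = True.
  then v5 is forced to False.
  then v7 is forced to False.
The remaining clauses are satisfied by v3 = True, v4 = True, v6 = True, v9 = True, v10 = False.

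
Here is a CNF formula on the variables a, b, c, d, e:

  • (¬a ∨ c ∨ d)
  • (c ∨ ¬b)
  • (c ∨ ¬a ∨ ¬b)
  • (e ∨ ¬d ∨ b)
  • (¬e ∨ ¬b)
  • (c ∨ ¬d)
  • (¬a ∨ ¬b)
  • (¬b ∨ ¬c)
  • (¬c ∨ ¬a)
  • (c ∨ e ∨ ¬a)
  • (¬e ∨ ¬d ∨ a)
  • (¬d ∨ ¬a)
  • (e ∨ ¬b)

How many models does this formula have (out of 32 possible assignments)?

The models are:
  a=0 b=0 c=0 d=0 e=0
  a=0 b=0 c=0 d=0 e=1
  a=0 b=0 c=1 d=0 e=0
  a=0 b=0 c=1 d=0 e=1
That's 4 in total.

4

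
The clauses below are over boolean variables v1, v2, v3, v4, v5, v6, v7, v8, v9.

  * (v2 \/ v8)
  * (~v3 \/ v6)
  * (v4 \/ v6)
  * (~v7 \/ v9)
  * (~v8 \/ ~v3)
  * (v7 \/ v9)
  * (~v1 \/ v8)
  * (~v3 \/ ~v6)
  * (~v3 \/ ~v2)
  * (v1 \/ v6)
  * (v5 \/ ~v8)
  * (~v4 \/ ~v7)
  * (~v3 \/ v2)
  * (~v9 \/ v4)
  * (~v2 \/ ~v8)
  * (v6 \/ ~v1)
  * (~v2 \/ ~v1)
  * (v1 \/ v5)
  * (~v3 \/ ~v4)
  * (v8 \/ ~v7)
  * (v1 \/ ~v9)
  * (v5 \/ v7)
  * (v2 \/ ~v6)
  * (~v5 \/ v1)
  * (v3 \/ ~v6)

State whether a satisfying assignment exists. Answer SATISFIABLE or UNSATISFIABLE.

UNSATISFIABLE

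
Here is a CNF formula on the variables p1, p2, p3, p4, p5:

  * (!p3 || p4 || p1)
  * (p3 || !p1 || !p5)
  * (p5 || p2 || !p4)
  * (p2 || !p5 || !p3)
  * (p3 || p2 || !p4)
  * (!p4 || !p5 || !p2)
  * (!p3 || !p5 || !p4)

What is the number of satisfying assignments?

13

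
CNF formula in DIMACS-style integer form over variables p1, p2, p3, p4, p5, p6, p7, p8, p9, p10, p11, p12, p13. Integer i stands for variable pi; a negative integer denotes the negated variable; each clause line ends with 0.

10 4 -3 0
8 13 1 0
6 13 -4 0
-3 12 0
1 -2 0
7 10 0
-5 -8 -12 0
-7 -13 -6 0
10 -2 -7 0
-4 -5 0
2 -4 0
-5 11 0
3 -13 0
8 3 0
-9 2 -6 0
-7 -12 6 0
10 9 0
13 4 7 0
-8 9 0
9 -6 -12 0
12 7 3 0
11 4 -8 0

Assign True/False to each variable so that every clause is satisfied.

p1=True, p2=True, p3=True, p4=False, p5=True, p6=False, p7=False, p8=False, p9=True, p10=True, p11=True, p12=True, p13=True

Pure literal: p1 appears only positively; assign p1 = True.
p10 occurs only positively in the remaining clauses — set p10 = True.
Try p2 = True.
Try p3 = True.
  then p12 is forced to True.
Set p4 = False and propagate.
For the remaining variables, p5 = True, p6 = False, p7 = False, p8 = False, p9 = True, p11 = True, p13 = True works.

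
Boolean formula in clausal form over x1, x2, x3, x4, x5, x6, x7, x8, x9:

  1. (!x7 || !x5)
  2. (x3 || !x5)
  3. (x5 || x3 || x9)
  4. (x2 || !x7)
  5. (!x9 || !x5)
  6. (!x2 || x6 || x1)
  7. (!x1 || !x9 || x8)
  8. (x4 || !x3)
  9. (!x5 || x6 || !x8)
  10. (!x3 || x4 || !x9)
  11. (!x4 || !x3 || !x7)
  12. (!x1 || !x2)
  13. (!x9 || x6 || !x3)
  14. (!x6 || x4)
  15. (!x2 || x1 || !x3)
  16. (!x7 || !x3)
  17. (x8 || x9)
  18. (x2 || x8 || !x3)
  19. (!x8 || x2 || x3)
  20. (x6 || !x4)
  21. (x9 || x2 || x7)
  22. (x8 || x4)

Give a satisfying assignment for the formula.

Set x1 = False and propagate.
Set x2 = False and propagate.
  then x7 is forced to False.
  then x9 is forced to True.
  then x5 is forced to False.
Branch on x3: take x3 = False.
  then x8 is forced to False.
  then x4 is forced to True.
  then x6 is forced to True.
Check each clause:
  1. (!x5 || !x7) — !x7 is true.
  2. (!x5 || x3) — !x5 is true.
  3. (x5 || x9 || x3) — x9 is true.
  4. (x2 || !x7) — !x7 is true.
  5. (!x5 || !x9) — !x5 is true.
  6. (!x2 || x6 || x1) — x6 is true.
  7. (!x1 || x8 || !x9) — !x1 is true.
  8. (!x3 || x4) — x4 is true.
  9. (x6 || !x5 || !x8) — !x8 is true.
  10. (x4 || !x3 || !x9) — x4 is true.
  11. (!x7 || !x3 || !x4) — !x7 is true.
  12. (!x1 || !x2) — !x2 is true.
  13. (!x3 || x6 || !x9) — !x3 is true.
  14. (x4 || !x6) — x4 is true.
  15. (!x3 || !x2 || x1) — !x3 is true.
  16. (!x7 || !x3) — !x7 is true.
  17. (x9 || x8) — x9 is true.
  18. (x8 || x2 || !x3) — !x3 is true.
  19. (x2 || !x8 || x3) — !x8 is true.
  20. (!x4 || x6) — x6 is true.
  21. (x9 || x2 || x7) — x9 is true.
  22. (x8 || x4) — x4 is true.

x1=F, x2=F, x3=F, x4=T, x5=F, x6=T, x7=F, x8=F, x9=T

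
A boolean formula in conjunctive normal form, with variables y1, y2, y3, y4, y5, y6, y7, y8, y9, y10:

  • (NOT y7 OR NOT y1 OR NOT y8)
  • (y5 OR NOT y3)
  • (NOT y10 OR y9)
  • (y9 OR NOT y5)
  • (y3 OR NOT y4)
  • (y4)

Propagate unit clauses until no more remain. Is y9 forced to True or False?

True

(y4) stands alone — y4 = True.
In (NOT y4 OR y3), NOT y4 is now false; y3 must hold, so y3 = True.
From (NOT y3 OR y5) and y3 = True: y5 = True.
From (y9 OR NOT y5) and y5 = True: y9 = True.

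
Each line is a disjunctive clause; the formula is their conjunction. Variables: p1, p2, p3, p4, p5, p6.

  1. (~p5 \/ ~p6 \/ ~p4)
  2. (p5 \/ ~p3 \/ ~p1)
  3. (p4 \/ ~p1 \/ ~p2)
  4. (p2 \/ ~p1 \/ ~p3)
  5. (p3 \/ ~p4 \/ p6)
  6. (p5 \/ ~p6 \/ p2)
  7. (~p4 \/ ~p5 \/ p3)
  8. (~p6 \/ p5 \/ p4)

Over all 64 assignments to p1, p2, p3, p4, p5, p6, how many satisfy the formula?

Case analysis on p4 and p5:
  p4=T, p5=T: remaining (p1,p2,p3,p6) ∈ {(F,F,T,F); (F,T,T,F); (T,T,T,F)} — 3.
  p4=T, p5=F: 5 of the 16 assignments to (p1,p2,p3,p6) work.
  p4=F, p5=T: p6 free; 5 ways for (p1,p2,p3) × 2^1 = 10.
  p4=F, p5=F: 5 of the 16 assignments to (p1,p2,p3,p6) work.
Total: 3 + 5 + 10 + 5 = 23.

23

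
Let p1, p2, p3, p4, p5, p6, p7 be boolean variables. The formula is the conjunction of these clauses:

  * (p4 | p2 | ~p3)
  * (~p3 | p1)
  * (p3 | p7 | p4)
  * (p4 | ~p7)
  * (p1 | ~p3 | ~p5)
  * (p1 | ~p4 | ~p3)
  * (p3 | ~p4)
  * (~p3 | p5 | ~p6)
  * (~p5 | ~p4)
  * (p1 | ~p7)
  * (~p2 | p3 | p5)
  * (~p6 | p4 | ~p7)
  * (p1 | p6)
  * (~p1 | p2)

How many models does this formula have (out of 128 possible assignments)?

5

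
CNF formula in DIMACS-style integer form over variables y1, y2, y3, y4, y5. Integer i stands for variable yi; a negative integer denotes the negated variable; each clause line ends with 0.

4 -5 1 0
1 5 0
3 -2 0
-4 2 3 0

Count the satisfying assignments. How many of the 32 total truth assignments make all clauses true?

12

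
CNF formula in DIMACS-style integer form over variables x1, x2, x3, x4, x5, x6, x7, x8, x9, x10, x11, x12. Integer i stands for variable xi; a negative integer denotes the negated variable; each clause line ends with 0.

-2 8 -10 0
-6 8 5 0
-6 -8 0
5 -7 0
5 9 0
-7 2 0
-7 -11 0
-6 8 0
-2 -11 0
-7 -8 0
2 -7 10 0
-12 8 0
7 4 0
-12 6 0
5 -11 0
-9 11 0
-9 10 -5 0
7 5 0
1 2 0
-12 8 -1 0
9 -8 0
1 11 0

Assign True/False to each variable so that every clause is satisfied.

Pure literal: x4 appears only positively; assign x4 = True.
Pure literal: x12 appears only negated; assign x12 = False.
Branch on x1: take x1 = True.
Branch on x2: take x2 = False.
  then x7 is forced to False.
  then x5 is forced to True.
The remaining clauses are satisfied by x3 = True, x6 = False, x8 = False, x9 = False, x10 = True, x11 = True.
Check each clause:
  1. (~x2 \/ ~x10 \/ x8) — ~x2 is true.
  2. (x5 \/ ~x6 \/ x8) — ~x6 is true.
  3. (~x6 \/ ~x8) — ~x8 is true.
  4. (~x7 \/ x5) — ~x7 is true.
  5. (x5 \/ x9) — x5 is true.
  6. (x2 \/ ~x7) — ~x7 is true.
  7. (~x11 \/ ~x7) — ~x7 is true.
  8. (~x6 \/ x8) — ~x6 is true.
  9. (~x11 \/ ~x2) — ~x2 is true.
  10. (~x7 \/ ~x8) — ~x8 is true.
  11. (x10 \/ x2 \/ ~x7) — ~x7 is true.
  12. (x8 \/ ~x12) — ~x12 is true.
  13. (x7 \/ x4) — x4 is true.
  14. (~x12 \/ x6) — ~x12 is true.
  15. (x5 \/ ~x11) — x5 is true.
  16. (x11 \/ ~x9) — x11 is true.
  17. (~x5 \/ x10 \/ ~x9) — x10 is true.
  18. (x7 \/ x5) — x5 is true.
  19. (x1 \/ x2) — x1 is true.
  20. (x8 \/ ~x12 \/ ~x1) — ~x12 is true.
  21. (~x8 \/ x9) — ~x8 is true.
  22. (x11 \/ x1) — x1 is true.

x1 = T  x2 = F  x3 = T  x4 = T  x5 = T  x6 = F  x7 = F  x8 = F  x9 = F  x10 = T  x11 = T  x12 = F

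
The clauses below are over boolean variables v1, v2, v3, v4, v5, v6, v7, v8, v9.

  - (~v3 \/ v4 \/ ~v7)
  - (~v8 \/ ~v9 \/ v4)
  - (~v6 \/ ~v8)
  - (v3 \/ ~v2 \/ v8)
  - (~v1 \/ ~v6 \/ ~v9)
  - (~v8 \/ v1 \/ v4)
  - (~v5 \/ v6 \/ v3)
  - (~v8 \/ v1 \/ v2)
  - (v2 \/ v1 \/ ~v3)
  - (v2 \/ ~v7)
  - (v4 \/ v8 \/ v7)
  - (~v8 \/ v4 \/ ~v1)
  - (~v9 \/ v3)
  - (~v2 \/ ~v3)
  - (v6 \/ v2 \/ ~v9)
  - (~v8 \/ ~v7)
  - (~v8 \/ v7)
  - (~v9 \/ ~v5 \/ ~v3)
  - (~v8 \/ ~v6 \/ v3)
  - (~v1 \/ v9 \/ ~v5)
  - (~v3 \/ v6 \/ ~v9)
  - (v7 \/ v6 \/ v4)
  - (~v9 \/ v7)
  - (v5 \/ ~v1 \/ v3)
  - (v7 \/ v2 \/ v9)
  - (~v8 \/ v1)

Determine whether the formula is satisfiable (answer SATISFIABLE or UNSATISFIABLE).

UNSATISFIABLE

v8 = True:
  propagation gives v6=False, v7=False; an empty clause results — contradiction.
v8 = False:
  v3 = True:
    propagation gives v2=False, v1=True, v7=False, v4=True; an empty clause results — contradiction.
  v3 = False:
    propagation gives v2=False, v7=False, v4=True, v9=False; an empty clause results — contradiction.
Every branch closes, so no satisfying assignment exists.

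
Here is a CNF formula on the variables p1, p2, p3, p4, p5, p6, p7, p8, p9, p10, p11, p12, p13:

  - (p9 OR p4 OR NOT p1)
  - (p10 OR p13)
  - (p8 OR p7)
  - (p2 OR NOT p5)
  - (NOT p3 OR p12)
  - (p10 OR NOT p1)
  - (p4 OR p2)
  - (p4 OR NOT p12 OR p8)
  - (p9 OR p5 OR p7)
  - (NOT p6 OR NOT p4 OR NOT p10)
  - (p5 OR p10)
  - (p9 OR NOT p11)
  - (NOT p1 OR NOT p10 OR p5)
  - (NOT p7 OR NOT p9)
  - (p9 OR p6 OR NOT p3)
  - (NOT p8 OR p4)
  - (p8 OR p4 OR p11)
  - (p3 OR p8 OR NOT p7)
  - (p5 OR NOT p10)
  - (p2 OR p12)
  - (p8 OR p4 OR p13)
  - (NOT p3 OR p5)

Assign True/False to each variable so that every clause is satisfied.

p1=F  p2=T  p3=T  p4=T  p5=T  p6=T  p7=F  p8=T  p9=T  p10=F  p11=T  p12=T  p13=T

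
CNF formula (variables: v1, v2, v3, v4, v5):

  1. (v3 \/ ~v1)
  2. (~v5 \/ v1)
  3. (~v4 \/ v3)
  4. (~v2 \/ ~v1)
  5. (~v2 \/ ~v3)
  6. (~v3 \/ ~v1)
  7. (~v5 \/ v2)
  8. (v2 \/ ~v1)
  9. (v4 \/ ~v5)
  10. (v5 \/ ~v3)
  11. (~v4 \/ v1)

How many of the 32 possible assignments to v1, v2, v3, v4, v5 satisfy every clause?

2

Satisfying assignments:
  v1=F v2=F v3=F v4=F v5=F
  v1=F v2=T v3=F v4=F v5=F
That's 2 in total.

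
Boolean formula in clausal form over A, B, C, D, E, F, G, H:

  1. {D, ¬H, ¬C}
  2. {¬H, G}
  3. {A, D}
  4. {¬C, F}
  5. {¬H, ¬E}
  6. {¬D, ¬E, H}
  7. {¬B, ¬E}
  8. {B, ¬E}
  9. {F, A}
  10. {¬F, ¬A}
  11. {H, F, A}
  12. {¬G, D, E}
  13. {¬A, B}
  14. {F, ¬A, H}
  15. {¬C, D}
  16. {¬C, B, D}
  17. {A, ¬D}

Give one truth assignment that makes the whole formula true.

Pure literal: C appears only negated; assign C = False.
Set A = True and propagate.
  then F is forced to False.
  then B is forced to True.
  then E is forced to False.
  then H is forced to True.
  then G is forced to True.
  then D is forced to True.
Check each clause:
  1. {¬C, D, ¬H} — D is true.
  2. {¬H, G} — G is true.
  3. {A, D} — A is true.
  4. {¬C, F} — ¬C is true.
  5. {¬H, ¬E} — ¬E is true.
  6. {¬E, ¬D, H} — H is true.
  7. {¬E, ¬B} — ¬E is true.
  8. {B, ¬E} — B is true.
  9. {A, F} — A is true.
  10. {¬A, ¬F} — ¬F is true.
  11. {H, F, A} — H is true.
  12. {D, E, ¬G} — D is true.
  13. {B, ¬A} — B is true.
  14. {H, ¬A, F} — H is true.
  15. {¬C, D} — D is true.
  16. {¬C, B, D} — B is true.
  17. {A, ¬D} — A is true.

A=True  B=True  C=False  D=True  E=False  F=False  G=True  H=True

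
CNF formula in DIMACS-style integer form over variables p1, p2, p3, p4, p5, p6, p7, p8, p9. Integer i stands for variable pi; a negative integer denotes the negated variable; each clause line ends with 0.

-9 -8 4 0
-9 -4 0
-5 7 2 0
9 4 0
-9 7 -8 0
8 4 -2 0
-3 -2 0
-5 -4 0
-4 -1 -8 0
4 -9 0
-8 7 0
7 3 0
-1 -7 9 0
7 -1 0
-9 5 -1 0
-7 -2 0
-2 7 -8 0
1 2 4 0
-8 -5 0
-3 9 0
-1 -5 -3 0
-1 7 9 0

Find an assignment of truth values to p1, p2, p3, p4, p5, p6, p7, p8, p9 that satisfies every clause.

p1=F, p2=F, p3=F, p4=T, p5=F, p6=T, p7=T, p8=F, p9=F

Check each clause:
  1. (p4 \/ ~p8 \/ ~p9) — ~p8 is true.
  2. (~p4 \/ ~p9) — ~p9 is true.
  3. (p7 \/ p2 \/ ~p5) — ~p5 is true.
  4. (p4 \/ p9) — p4 is true.
  5. (~p8 \/ ~p9 \/ p7) — ~p8 is true.
  6. (p4 \/ ~p2 \/ p8) — p4 is true.
  7. (~p2 \/ ~p3) — ~p3 is true.
  8. (~p5 \/ ~p4) — ~p5 is true.
  9. (~p4 \/ ~p1 \/ ~p8) — ~p8 is true.
  10. (p4 \/ ~p9) — p4 is true.
  11. (~p8 \/ p7) — ~p8 is true.
  12. (p3 \/ p7) — p7 is true.
  13. (~p1 \/ ~p7 \/ p9) — ~p1 is true.
  14. (p7 \/ ~p1) — ~p1 is true.
  15. (~p1 \/ p5 \/ ~p9) — ~p1 is true.
  16. (~p7 \/ ~p2) — ~p2 is true.
  17. (p7 \/ ~p2 \/ ~p8) — ~p8 is true.
  18. (p4 \/ p2 \/ p1) — p4 is true.
  19. (~p8 \/ ~p5) — ~p8 is true.
  20. (~p3 \/ p9) — ~p3 is true.
  21. (~p3 \/ ~p5 \/ ~p1) — ~p5 is true.
  22. (~p1 \/ p9 \/ p7) — ~p1 is true.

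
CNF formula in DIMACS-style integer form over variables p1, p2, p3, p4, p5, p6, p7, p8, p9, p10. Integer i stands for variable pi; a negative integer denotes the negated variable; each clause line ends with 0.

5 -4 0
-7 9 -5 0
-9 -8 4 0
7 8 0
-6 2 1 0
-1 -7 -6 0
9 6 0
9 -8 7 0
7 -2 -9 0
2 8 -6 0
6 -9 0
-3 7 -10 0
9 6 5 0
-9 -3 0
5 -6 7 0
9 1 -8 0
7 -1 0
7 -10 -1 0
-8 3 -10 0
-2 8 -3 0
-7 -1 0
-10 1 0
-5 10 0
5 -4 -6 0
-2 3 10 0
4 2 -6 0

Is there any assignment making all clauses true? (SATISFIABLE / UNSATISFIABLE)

UNSATISFIABLE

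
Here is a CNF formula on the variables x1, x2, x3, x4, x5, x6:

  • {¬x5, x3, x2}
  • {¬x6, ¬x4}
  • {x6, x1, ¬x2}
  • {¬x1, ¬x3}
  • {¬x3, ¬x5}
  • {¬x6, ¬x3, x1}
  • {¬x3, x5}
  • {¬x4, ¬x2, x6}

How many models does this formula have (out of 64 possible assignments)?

12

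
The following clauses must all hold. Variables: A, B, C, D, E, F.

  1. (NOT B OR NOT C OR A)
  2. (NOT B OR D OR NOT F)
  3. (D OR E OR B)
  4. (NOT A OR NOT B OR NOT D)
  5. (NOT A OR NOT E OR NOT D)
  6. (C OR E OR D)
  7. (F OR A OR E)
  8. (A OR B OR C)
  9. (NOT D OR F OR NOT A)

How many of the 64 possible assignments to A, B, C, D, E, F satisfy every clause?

Case analysis on A and D:
  A=T, D=T: remaining (B,C,E,F) ∈ {(F,F,F,T); (F,T,F,T)} — 2.
  A=T, D=F: 7 of the 16 assignments to (B,C,E,F) work.
  A=F, D=T: 6 of the 16 assignments to (B,C,E,F) work.
  A=F, D=F: remaining (B,C,E,F) ∈ {(F,T,T,F); (F,T,T,T); (T,F,T,F)} — 3.
Total: 2 + 7 + 6 + 3 = 18.

18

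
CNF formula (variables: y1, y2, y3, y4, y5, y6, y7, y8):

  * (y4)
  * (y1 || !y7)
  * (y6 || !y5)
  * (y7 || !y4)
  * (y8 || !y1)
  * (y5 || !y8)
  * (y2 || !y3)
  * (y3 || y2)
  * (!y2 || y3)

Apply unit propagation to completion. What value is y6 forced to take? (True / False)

True

(y4) is a unit clause: y4 = True.
(y7 || !y4): since y4 = True, the clause reduces to (y7). y7 = True.
(y1 || !y7) with y7 = True leaves only y1, so y1 = True.
From (!y1 || y8) and y1 = True: y8 = True.
From (!y8 || y5) and y8 = True: y5 = True.
(y6 || !y5) with y5 = True leaves only y6, so y6 = True.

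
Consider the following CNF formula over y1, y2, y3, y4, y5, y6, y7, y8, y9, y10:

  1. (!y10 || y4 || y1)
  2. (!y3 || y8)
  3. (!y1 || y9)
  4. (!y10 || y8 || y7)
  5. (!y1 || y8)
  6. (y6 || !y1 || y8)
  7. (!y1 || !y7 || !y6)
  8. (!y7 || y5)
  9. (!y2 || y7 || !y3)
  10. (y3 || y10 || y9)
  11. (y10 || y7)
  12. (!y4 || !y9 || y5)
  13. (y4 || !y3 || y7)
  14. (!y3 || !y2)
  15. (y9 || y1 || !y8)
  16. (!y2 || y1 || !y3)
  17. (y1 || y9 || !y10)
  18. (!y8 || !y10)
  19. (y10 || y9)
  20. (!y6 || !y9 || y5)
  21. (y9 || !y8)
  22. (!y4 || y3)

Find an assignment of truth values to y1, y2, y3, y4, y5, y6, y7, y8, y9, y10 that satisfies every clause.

y1=0, y2=0, y3=1, y4=0, y5=1, y6=1, y7=1, y8=1, y9=1, y10=0

Pure literal: y2 appears only negated; assign y2 = False.
Pure literal: y5 appears only positively; assign y5 = True.
Try y1 = False.
Branch on y3: take y3 = True.
  then y8 is forced to True.
  then y9 is forced to True.
  then y10 is forced to False.
  then y7 is forced to True.
y4, y6 are now unconstrained; take y4 = False, y6 = True.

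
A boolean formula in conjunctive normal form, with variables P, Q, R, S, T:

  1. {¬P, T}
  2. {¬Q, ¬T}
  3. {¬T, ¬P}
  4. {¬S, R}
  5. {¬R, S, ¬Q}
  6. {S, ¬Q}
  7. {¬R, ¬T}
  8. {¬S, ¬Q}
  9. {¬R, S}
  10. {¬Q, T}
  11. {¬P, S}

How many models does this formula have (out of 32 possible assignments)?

Satisfying assignments:
  P=F Q=F R=F S=F T=F
  P=F Q=F R=F S=F T=T
  P=F Q=F R=T S=T T=F
Count: 3.

3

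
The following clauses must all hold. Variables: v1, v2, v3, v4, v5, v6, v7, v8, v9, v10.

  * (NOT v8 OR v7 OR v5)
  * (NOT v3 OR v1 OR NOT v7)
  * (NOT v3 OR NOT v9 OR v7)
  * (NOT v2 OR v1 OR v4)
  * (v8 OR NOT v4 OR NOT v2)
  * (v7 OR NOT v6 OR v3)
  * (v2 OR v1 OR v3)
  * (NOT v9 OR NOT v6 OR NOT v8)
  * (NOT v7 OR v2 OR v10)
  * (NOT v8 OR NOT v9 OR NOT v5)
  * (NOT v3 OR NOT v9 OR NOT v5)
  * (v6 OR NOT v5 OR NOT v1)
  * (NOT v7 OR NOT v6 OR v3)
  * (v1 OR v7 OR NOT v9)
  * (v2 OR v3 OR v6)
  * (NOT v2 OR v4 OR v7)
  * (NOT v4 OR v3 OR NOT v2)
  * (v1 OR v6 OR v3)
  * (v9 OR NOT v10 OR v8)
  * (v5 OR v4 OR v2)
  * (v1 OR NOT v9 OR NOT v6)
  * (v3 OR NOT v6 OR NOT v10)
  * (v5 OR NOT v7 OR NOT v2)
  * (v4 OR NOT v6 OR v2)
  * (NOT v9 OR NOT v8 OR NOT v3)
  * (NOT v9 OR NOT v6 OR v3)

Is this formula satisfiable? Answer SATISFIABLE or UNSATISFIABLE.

Branch on v1: take v1 = False.
The remaining clauses are satisfied by v2 = False, v3 = True, v4 = True, v5 = True, v6 = False, v7 = False, v8 = True, v9 = False, v10 = False.
So v1=F, v2=F, v3=T, v4=T, v5=T, v6=F, v7=F, v8=T, v9=F, v10=F is a satisfying assignment.

SATISFIABLE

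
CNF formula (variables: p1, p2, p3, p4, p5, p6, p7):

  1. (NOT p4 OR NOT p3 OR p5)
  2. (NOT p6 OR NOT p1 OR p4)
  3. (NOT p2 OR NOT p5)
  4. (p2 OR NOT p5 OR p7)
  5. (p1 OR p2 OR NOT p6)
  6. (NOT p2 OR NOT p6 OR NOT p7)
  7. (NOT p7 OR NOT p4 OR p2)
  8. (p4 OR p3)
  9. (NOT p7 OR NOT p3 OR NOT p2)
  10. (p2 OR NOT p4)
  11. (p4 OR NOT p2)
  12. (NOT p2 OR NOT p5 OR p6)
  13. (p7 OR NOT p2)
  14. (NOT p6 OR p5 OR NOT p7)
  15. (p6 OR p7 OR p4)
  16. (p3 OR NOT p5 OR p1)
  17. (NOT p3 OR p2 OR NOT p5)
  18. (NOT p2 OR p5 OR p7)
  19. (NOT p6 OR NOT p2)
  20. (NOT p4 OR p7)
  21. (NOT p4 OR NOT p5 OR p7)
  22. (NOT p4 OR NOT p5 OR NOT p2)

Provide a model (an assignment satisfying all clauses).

p1=True  p2=True  p3=False  p4=True  p5=False  p6=False  p7=True

Check each clause:
  1. (NOT p4 OR p5 OR NOT p3) — NOT p3 is true.
  2. (NOT p1 OR NOT p6 OR p4) — NOT p6 is true.
  3. (NOT p2 OR NOT p5) — NOT p5 is true.
  4. (NOT p5 OR p7 OR p2) — p2 is true.
  5. (p1 OR p2 OR NOT p6) — p1 is true.
  6. (NOT p6 OR NOT p2 OR NOT p7) — NOT p6 is true.
  7. (NOT p4 OR NOT p7 OR p2) — p2 is true.
  8. (p3 OR p4) — p4 is true.
  9. (NOT p7 OR NOT p3 OR NOT p2) — NOT p3 is true.
  10. (NOT p4 OR p2) — p2 is true.
  11. (NOT p2 OR p4) — p4 is true.
  12. (p6 OR NOT p2 OR NOT p5) — NOT p5 is true.
  13. (NOT p2 OR p7) — p7 is true.
  14. (NOT p6 OR p5 OR NOT p7) — NOT p6 is true.
  15. (p6 OR p7 OR p4) — p4 is true.
  16. (p3 OR p1 OR NOT p5) — p1 is true.
  17. (p2 OR NOT p5 OR NOT p3) — p2 is true.
  18. (p7 OR p5 OR NOT p2) — p7 is true.
  19. (NOT p2 OR NOT p6) — NOT p6 is true.
  20. (p7 OR NOT p4) — p7 is true.
  21. (NOT p4 OR p7 OR NOT p5) — NOT p5 is true.
  22. (NOT p4 OR NOT p5 OR NOT p2) — NOT p5 is true.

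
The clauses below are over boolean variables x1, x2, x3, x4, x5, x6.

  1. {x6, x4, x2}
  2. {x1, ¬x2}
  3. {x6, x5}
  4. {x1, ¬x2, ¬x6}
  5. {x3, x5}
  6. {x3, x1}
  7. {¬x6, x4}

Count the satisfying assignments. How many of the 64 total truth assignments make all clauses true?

15

Case analysis on x6 and x1:
  x6=1, x1=1: x2 free; 3 ways for (x3,x4,x5) × 2^1 = 6.
  x6=1, x1=0: remaining (x2,x3,x4,x5) ∈ {(0,1,1,0); (0,1,1,1)} — 2.
  x6=0, x1=1: x3 free; 3 ways for (x2,x4,x5) × 2^1 = 6.
  x6=0, x1=0: remaining (x2,x3,x4,x5) ∈ {(0,1,1,1)} — 1.
Total: 6 + 2 + 6 + 1 = 15.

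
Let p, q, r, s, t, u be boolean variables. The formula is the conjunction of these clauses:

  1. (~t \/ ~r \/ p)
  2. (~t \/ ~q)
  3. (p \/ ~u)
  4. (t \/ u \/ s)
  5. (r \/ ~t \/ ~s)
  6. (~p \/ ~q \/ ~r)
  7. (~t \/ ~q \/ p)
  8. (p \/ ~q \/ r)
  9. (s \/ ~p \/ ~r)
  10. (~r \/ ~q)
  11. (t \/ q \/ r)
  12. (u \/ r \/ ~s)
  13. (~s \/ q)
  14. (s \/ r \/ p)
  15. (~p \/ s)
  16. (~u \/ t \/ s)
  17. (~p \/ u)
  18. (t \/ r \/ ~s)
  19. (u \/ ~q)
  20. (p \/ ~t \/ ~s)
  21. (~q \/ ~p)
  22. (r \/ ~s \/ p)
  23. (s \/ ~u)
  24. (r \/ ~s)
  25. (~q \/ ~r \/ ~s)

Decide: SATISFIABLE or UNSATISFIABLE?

s = True:
  propagation gives q=True, t=False, r=False; an empty clause results — contradiction.
s = False:
  propagation gives p=False, u=False, t=True, r=False; an empty clause results — contradiction.
Every branch closes, so no satisfying assignment exists.

UNSATISFIABLE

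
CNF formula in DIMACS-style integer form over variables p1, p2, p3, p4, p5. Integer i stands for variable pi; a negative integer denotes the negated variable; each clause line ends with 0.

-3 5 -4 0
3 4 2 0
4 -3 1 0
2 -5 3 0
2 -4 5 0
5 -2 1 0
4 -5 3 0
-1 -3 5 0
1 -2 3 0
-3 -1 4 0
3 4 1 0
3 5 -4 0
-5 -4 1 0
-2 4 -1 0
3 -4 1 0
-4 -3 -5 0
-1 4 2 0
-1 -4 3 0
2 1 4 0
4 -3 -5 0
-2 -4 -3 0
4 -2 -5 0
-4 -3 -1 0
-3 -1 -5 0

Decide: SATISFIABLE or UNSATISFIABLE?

UNSATISFIABLE

p4 = True:
  p3 = True:
    propagation gives p5=True; an empty clause results — contradiction.
  p3 = False:
    propagation gives p5=True, p2=True, p1=True; an empty clause results — contradiction.
p4 = False:
  p1 = True:
    propagation gives p3=False, p2=True; an empty clause results — contradiction.
  p1 = False:
    propagation gives p3=False; an empty clause results — contradiction.
Every branch closes, so no satisfying assignment exists.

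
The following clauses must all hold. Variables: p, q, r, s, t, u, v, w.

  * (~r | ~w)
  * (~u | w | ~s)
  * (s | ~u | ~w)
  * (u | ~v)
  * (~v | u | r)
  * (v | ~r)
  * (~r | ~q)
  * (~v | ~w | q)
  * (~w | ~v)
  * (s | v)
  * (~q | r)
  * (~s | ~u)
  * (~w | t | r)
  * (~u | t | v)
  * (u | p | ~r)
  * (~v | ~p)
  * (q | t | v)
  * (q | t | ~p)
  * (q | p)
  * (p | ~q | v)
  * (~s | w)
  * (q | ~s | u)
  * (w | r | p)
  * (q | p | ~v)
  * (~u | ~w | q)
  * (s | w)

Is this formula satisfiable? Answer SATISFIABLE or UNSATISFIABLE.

UNSATISFIABLE

v = True:
  propagation gives u=True, w=False, s=False; an empty clause results — contradiction.
v = False:
  propagation gives r=False, s=True, q=False, u=False; an empty clause results — contradiction.
Every branch closes, so no satisfying assignment exists.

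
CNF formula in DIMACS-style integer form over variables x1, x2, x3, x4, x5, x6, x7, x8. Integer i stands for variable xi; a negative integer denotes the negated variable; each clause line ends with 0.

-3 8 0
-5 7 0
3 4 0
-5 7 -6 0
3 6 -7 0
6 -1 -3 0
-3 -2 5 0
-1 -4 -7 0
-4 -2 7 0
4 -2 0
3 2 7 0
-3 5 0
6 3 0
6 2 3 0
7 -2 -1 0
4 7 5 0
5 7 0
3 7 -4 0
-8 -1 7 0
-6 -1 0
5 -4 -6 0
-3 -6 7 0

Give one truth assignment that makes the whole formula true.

x1=F, x2=F, x3=F, x4=T, x5=T, x6=T, x7=T, x8=T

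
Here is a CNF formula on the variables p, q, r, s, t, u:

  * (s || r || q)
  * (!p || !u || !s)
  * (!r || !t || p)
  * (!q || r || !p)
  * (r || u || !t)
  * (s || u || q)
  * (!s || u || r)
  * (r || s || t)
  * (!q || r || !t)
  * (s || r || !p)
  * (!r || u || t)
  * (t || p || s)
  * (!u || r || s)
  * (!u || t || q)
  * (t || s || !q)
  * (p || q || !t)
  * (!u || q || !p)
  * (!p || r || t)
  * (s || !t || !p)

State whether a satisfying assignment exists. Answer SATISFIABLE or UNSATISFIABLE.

SATISFIABLE

Set p = True and propagate.
Branch on q: take q = True.
  then r is forced to True.
Set s = True and propagate.
  then u is forced to False.
  then t is forced to True.
So p=1, q=1, r=1, s=1, t=1, u=0 is a satisfying assignment.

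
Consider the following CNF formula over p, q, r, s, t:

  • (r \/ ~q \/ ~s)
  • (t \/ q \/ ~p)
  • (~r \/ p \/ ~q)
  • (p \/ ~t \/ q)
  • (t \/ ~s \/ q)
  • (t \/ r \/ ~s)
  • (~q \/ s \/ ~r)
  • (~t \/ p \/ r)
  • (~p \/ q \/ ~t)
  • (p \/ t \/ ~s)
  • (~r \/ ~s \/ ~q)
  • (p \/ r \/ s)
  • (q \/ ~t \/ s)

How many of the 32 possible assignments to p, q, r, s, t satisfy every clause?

3

Satisfying assignments:
  p=F q=F r=T s=F t=F
  p=T q=T r=F s=F t=F
  p=T q=T r=F s=F t=T
Count: 3.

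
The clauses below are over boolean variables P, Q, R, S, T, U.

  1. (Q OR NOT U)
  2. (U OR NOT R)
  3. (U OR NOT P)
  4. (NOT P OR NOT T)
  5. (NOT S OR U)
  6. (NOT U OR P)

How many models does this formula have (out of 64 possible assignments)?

Split on U, then P.
  U=1, P=1: remaining (Q,R,S,T) ∈ {(1,0,0,0); (1,0,1,0); (1,1,0,0); (1,1,1,0)} — 4.
  U=1, P=0: a clause becomes empty — 0.
  U=0, P=1: a clause becomes empty — 0.
  U=0, P=0: remaining (Q,R,S,T) ∈ {(0,0,0,0); (0,0,0,1); (1,0,0,0); (1,0,0,1)} — 4.
Total: 4 + 0 + 0 + 4 = 8.

8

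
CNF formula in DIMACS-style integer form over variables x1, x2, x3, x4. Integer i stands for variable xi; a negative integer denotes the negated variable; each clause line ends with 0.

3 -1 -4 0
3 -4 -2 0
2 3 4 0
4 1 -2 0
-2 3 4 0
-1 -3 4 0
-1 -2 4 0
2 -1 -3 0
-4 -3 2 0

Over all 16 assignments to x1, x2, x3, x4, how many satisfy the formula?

4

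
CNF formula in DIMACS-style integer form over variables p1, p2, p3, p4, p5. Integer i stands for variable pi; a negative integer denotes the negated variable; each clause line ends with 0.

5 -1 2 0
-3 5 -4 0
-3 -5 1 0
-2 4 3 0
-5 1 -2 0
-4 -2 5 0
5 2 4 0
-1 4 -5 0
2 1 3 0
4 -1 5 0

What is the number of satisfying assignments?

5

Satisfying assignments:
  p1=F p2=T p3=T p4=F p5=F
  p1=T p2=F p3=F p4=T p5=T
  p1=T p2=F p3=T p4=T p5=T
  p1=T p2=T p3=F p4=T p5=T
  p1=T p2=T p3=T p4=T p5=T
Count: 5.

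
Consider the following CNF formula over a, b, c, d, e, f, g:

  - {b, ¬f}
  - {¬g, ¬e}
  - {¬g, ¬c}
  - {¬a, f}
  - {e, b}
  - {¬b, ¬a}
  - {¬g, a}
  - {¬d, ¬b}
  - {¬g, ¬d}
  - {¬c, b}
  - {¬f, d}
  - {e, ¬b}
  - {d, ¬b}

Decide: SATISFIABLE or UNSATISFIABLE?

c occurs only negated in the remaining clauses — set c = False.
g occurs only negated in the remaining clauses — set g = False.
Try a = False.
Set b = False and propagate.
  then f is forced to False.
  then e is forced to True.
d is now unconstrained; take d = False.
Every clause has at least one true literal under this assignment.
So a=0  b=0  c=0  d=0  e=1  f=0  g=0 is a satisfying assignment.

SATISFIABLE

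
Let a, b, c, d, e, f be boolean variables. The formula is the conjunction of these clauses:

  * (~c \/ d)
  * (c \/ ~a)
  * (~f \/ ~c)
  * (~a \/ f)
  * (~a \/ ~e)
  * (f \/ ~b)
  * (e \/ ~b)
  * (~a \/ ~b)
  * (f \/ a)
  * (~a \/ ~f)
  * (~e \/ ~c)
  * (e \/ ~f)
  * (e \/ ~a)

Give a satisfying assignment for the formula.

a=F, b=F, c=F, d=T, e=T, f=T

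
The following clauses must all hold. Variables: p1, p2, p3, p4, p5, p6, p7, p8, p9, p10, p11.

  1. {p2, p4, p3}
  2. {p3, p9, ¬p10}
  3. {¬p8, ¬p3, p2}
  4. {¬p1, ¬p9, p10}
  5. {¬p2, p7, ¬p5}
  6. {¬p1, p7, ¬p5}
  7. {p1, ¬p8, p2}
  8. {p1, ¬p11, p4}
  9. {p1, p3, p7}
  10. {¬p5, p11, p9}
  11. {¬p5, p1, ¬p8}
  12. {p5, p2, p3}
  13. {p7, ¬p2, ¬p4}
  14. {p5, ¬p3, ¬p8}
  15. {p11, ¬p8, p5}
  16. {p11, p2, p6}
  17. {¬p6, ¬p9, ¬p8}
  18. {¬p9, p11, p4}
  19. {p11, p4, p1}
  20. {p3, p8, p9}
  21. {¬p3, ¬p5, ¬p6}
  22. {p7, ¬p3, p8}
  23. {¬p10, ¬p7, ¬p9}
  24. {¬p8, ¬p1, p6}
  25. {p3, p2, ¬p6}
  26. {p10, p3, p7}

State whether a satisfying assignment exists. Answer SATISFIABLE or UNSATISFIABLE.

SATISFIABLE

Branch on p1: take p1 = False.
Try p2 = True.
The remaining clauses are satisfied by p3 = True, p4 = True, p5 = False, p6 = True, p7 = True, p8 = False, p9 = True, p10 = False, p11 = True.
Every clause has at least one true literal under this assignment.
So p1=F, p2=T, p3=T, p4=T, p5=F, p6=T, p7=T, p8=F, p9=T, p10=F, p11=T is a satisfying assignment.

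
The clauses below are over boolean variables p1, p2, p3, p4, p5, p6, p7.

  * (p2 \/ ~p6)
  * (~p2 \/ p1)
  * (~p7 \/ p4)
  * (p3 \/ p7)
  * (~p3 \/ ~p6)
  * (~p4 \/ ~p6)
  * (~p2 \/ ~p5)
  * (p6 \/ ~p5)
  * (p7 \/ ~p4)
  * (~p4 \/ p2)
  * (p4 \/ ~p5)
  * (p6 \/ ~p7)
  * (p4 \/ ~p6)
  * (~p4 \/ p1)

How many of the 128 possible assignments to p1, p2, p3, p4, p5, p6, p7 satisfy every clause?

The models are:
  p1=F p2=F p3=T p4=F p5=F p6=F p7=F
  p1=T p2=F p3=T p4=F p5=F p6=F p7=F
  p1=T p2=T p3=T p4=F p5=F p6=F p7=F
Count: 3.

3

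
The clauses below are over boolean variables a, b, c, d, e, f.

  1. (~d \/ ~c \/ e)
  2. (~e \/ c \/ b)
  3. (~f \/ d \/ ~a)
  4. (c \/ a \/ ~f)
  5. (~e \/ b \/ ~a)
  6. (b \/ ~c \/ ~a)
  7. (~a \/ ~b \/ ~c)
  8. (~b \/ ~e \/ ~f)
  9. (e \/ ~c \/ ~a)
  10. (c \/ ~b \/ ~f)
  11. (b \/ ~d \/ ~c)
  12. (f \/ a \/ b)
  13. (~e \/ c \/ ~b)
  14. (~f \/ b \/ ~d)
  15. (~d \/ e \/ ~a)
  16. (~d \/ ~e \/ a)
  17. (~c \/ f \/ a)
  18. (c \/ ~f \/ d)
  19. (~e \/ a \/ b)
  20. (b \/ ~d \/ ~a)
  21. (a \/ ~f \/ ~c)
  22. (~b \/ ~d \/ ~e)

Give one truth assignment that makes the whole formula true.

a = True, b = False, c = False, d = False, e = False, f = False

Check each clause:
  1. (e \/ ~c \/ ~d) — ~c is true.
  2. (~e \/ c \/ b) — ~e is true.
  3. (d \/ ~f \/ ~a) — ~f is true.
  4. (c \/ ~f \/ a) — a is true.
  5. (~a \/ b \/ ~e) — ~e is true.
  6. (~c \/ b \/ ~a) — ~c is true.
  7. (~c \/ ~b \/ ~a) — ~c is true.
  8. (~e \/ ~f \/ ~b) — ~f is true.
  9. (~c \/ e \/ ~a) — ~c is true.
  10. (c \/ ~b \/ ~f) — ~f is true.
  11. (~d \/ b \/ ~c) — ~d is true.
  12. (a \/ b \/ f) — a is true.
  13. (~e \/ c \/ ~b) — ~b is true.
  14. (~d \/ b \/ ~f) — ~f is true.
  15. (~d \/ e \/ ~a) — ~d is true.
  16. (~d \/ a \/ ~e) — a is true.
  17. (f \/ a \/ ~c) — a is true.
  18. (c \/ d \/ ~f) — ~f is true.
  19. (b \/ a \/ ~e) — a is true.
  20. (~d \/ b \/ ~a) — ~d is true.
  21. (a \/ ~f \/ ~c) — a is true.
  22. (~e \/ ~b \/ ~d) — ~e is true.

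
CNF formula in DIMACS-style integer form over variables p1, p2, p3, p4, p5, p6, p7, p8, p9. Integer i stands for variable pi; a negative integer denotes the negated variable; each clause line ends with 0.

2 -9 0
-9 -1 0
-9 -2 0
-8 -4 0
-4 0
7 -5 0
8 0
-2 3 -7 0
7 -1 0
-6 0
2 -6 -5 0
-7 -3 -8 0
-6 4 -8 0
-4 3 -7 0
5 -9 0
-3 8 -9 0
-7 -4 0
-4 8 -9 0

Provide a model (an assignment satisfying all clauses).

p1=0, p2=0, p3=0, p4=0, p5=0, p6=0, p7=0, p8=1, p9=0

Check each clause:
  1. (!p9 || p2) — !p9 is true.
  2. (!p9 || !p1) — !p1 is true.
  3. (!p9 || !p2) — !p2 is true.
  4. (!p8 || !p4) — !p4 is true.
  5. (!p4) — !p4 is true.
  6. (p7 || !p5) — !p5 is true.
  7. (p8) — p8 is true.
  8. (p3 || !p7 || !p2) — !p7 is true.
  9. (!p1 || p7) — !p1 is true.
  10. (!p6) — !p6 is true.
  11. (p2 || !p6 || !p5) — !p6 is true.
  12. (!p8 || !p7 || !p3) — !p7 is true.
  13. (p4 || !p6 || !p8) — !p6 is true.
  14. (!p4 || !p7 || p3) — !p7 is true.
  15. (!p9 || p5) — !p9 is true.
  16. (!p3 || p8 || !p9) — p8 is true.
  17. (!p7 || !p4) — !p7 is true.
  18. (p8 || !p4 || !p9) — p8 is true.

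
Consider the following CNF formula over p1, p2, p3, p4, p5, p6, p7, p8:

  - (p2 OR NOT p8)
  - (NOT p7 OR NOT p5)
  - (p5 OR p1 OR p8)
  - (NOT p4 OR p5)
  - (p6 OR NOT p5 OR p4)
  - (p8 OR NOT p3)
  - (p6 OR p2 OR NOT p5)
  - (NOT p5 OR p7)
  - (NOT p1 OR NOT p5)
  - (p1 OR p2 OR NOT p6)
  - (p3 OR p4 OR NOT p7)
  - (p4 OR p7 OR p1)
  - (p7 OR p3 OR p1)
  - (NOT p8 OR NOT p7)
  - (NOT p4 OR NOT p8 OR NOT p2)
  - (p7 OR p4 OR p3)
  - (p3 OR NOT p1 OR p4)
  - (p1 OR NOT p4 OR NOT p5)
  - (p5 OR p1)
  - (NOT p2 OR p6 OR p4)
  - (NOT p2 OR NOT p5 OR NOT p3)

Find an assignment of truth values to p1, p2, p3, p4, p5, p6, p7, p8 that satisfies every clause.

Branch on p1: take p1 = True.
  then p5 is forced to False.
  then p4 is forced to False.
  then p3 is forced to True.
  then p8 is forced to True.
  then p2 is forced to True.
  then p7 is forced to False.
  then p6 is forced to True.

p1=T, p2=T, p3=T, p4=F, p5=F, p6=T, p7=F, p8=T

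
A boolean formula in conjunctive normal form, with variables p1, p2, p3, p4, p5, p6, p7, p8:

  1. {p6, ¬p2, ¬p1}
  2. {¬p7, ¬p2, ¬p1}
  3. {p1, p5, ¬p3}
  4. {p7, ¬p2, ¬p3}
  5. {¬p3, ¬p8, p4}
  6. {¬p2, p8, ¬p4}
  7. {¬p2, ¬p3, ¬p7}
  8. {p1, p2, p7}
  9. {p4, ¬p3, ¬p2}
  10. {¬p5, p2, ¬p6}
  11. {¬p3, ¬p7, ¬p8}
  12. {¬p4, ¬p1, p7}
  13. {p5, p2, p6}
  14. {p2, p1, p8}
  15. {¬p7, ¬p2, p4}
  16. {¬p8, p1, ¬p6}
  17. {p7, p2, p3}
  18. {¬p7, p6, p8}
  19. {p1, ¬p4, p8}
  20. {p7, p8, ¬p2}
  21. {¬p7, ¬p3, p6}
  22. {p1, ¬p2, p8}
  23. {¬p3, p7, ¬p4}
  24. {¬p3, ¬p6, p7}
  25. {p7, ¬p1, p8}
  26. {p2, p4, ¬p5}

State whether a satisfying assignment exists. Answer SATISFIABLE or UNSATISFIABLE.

SATISFIABLE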